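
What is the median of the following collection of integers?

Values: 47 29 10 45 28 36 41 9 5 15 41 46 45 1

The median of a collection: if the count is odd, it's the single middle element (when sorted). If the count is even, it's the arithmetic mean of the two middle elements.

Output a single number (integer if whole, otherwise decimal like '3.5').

Answer: 32.5

Derivation:
Step 1: insert 47 -> lo=[47] (size 1, max 47) hi=[] (size 0) -> median=47
Step 2: insert 29 -> lo=[29] (size 1, max 29) hi=[47] (size 1, min 47) -> median=38
Step 3: insert 10 -> lo=[10, 29] (size 2, max 29) hi=[47] (size 1, min 47) -> median=29
Step 4: insert 45 -> lo=[10, 29] (size 2, max 29) hi=[45, 47] (size 2, min 45) -> median=37
Step 5: insert 28 -> lo=[10, 28, 29] (size 3, max 29) hi=[45, 47] (size 2, min 45) -> median=29
Step 6: insert 36 -> lo=[10, 28, 29] (size 3, max 29) hi=[36, 45, 47] (size 3, min 36) -> median=32.5
Step 7: insert 41 -> lo=[10, 28, 29, 36] (size 4, max 36) hi=[41, 45, 47] (size 3, min 41) -> median=36
Step 8: insert 9 -> lo=[9, 10, 28, 29] (size 4, max 29) hi=[36, 41, 45, 47] (size 4, min 36) -> median=32.5
Step 9: insert 5 -> lo=[5, 9, 10, 28, 29] (size 5, max 29) hi=[36, 41, 45, 47] (size 4, min 36) -> median=29
Step 10: insert 15 -> lo=[5, 9, 10, 15, 28] (size 5, max 28) hi=[29, 36, 41, 45, 47] (size 5, min 29) -> median=28.5
Step 11: insert 41 -> lo=[5, 9, 10, 15, 28, 29] (size 6, max 29) hi=[36, 41, 41, 45, 47] (size 5, min 36) -> median=29
Step 12: insert 46 -> lo=[5, 9, 10, 15, 28, 29] (size 6, max 29) hi=[36, 41, 41, 45, 46, 47] (size 6, min 36) -> median=32.5
Step 13: insert 45 -> lo=[5, 9, 10, 15, 28, 29, 36] (size 7, max 36) hi=[41, 41, 45, 45, 46, 47] (size 6, min 41) -> median=36
Step 14: insert 1 -> lo=[1, 5, 9, 10, 15, 28, 29] (size 7, max 29) hi=[36, 41, 41, 45, 45, 46, 47] (size 7, min 36) -> median=32.5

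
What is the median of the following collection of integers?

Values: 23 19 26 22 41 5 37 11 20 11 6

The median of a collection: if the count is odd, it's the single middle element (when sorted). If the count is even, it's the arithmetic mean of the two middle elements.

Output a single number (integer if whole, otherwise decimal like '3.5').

Answer: 20

Derivation:
Step 1: insert 23 -> lo=[23] (size 1, max 23) hi=[] (size 0) -> median=23
Step 2: insert 19 -> lo=[19] (size 1, max 19) hi=[23] (size 1, min 23) -> median=21
Step 3: insert 26 -> lo=[19, 23] (size 2, max 23) hi=[26] (size 1, min 26) -> median=23
Step 4: insert 22 -> lo=[19, 22] (size 2, max 22) hi=[23, 26] (size 2, min 23) -> median=22.5
Step 5: insert 41 -> lo=[19, 22, 23] (size 3, max 23) hi=[26, 41] (size 2, min 26) -> median=23
Step 6: insert 5 -> lo=[5, 19, 22] (size 3, max 22) hi=[23, 26, 41] (size 3, min 23) -> median=22.5
Step 7: insert 37 -> lo=[5, 19, 22, 23] (size 4, max 23) hi=[26, 37, 41] (size 3, min 26) -> median=23
Step 8: insert 11 -> lo=[5, 11, 19, 22] (size 4, max 22) hi=[23, 26, 37, 41] (size 4, min 23) -> median=22.5
Step 9: insert 20 -> lo=[5, 11, 19, 20, 22] (size 5, max 22) hi=[23, 26, 37, 41] (size 4, min 23) -> median=22
Step 10: insert 11 -> lo=[5, 11, 11, 19, 20] (size 5, max 20) hi=[22, 23, 26, 37, 41] (size 5, min 22) -> median=21
Step 11: insert 6 -> lo=[5, 6, 11, 11, 19, 20] (size 6, max 20) hi=[22, 23, 26, 37, 41] (size 5, min 22) -> median=20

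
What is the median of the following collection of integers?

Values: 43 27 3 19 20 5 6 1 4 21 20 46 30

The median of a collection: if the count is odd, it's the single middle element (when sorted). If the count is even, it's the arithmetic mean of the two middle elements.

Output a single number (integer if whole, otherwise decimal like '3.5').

Answer: 20

Derivation:
Step 1: insert 43 -> lo=[43] (size 1, max 43) hi=[] (size 0) -> median=43
Step 2: insert 27 -> lo=[27] (size 1, max 27) hi=[43] (size 1, min 43) -> median=35
Step 3: insert 3 -> lo=[3, 27] (size 2, max 27) hi=[43] (size 1, min 43) -> median=27
Step 4: insert 19 -> lo=[3, 19] (size 2, max 19) hi=[27, 43] (size 2, min 27) -> median=23
Step 5: insert 20 -> lo=[3, 19, 20] (size 3, max 20) hi=[27, 43] (size 2, min 27) -> median=20
Step 6: insert 5 -> lo=[3, 5, 19] (size 3, max 19) hi=[20, 27, 43] (size 3, min 20) -> median=19.5
Step 7: insert 6 -> lo=[3, 5, 6, 19] (size 4, max 19) hi=[20, 27, 43] (size 3, min 20) -> median=19
Step 8: insert 1 -> lo=[1, 3, 5, 6] (size 4, max 6) hi=[19, 20, 27, 43] (size 4, min 19) -> median=12.5
Step 9: insert 4 -> lo=[1, 3, 4, 5, 6] (size 5, max 6) hi=[19, 20, 27, 43] (size 4, min 19) -> median=6
Step 10: insert 21 -> lo=[1, 3, 4, 5, 6] (size 5, max 6) hi=[19, 20, 21, 27, 43] (size 5, min 19) -> median=12.5
Step 11: insert 20 -> lo=[1, 3, 4, 5, 6, 19] (size 6, max 19) hi=[20, 20, 21, 27, 43] (size 5, min 20) -> median=19
Step 12: insert 46 -> lo=[1, 3, 4, 5, 6, 19] (size 6, max 19) hi=[20, 20, 21, 27, 43, 46] (size 6, min 20) -> median=19.5
Step 13: insert 30 -> lo=[1, 3, 4, 5, 6, 19, 20] (size 7, max 20) hi=[20, 21, 27, 30, 43, 46] (size 6, min 20) -> median=20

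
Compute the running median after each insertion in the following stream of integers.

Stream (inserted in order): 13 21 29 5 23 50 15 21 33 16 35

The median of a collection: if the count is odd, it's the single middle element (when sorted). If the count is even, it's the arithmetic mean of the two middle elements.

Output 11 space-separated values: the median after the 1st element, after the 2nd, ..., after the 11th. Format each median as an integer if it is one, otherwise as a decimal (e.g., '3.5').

Step 1: insert 13 -> lo=[13] (size 1, max 13) hi=[] (size 0) -> median=13
Step 2: insert 21 -> lo=[13] (size 1, max 13) hi=[21] (size 1, min 21) -> median=17
Step 3: insert 29 -> lo=[13, 21] (size 2, max 21) hi=[29] (size 1, min 29) -> median=21
Step 4: insert 5 -> lo=[5, 13] (size 2, max 13) hi=[21, 29] (size 2, min 21) -> median=17
Step 5: insert 23 -> lo=[5, 13, 21] (size 3, max 21) hi=[23, 29] (size 2, min 23) -> median=21
Step 6: insert 50 -> lo=[5, 13, 21] (size 3, max 21) hi=[23, 29, 50] (size 3, min 23) -> median=22
Step 7: insert 15 -> lo=[5, 13, 15, 21] (size 4, max 21) hi=[23, 29, 50] (size 3, min 23) -> median=21
Step 8: insert 21 -> lo=[5, 13, 15, 21] (size 4, max 21) hi=[21, 23, 29, 50] (size 4, min 21) -> median=21
Step 9: insert 33 -> lo=[5, 13, 15, 21, 21] (size 5, max 21) hi=[23, 29, 33, 50] (size 4, min 23) -> median=21
Step 10: insert 16 -> lo=[5, 13, 15, 16, 21] (size 5, max 21) hi=[21, 23, 29, 33, 50] (size 5, min 21) -> median=21
Step 11: insert 35 -> lo=[5, 13, 15, 16, 21, 21] (size 6, max 21) hi=[23, 29, 33, 35, 50] (size 5, min 23) -> median=21

Answer: 13 17 21 17 21 22 21 21 21 21 21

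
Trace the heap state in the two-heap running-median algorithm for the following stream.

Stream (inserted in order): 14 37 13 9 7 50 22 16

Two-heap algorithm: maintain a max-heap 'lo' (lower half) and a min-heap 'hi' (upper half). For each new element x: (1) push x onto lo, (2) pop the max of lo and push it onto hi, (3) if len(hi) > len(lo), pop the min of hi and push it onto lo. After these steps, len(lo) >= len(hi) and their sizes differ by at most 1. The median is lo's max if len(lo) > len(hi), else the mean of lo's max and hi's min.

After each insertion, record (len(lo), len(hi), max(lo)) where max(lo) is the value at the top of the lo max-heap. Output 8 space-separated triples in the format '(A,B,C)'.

Answer: (1,0,14) (1,1,14) (2,1,14) (2,2,13) (3,2,13) (3,3,13) (4,3,14) (4,4,14)

Derivation:
Step 1: insert 14 -> lo=[14] hi=[] -> (len(lo)=1, len(hi)=0, max(lo)=14)
Step 2: insert 37 -> lo=[14] hi=[37] -> (len(lo)=1, len(hi)=1, max(lo)=14)
Step 3: insert 13 -> lo=[13, 14] hi=[37] -> (len(lo)=2, len(hi)=1, max(lo)=14)
Step 4: insert 9 -> lo=[9, 13] hi=[14, 37] -> (len(lo)=2, len(hi)=2, max(lo)=13)
Step 5: insert 7 -> lo=[7, 9, 13] hi=[14, 37] -> (len(lo)=3, len(hi)=2, max(lo)=13)
Step 6: insert 50 -> lo=[7, 9, 13] hi=[14, 37, 50] -> (len(lo)=3, len(hi)=3, max(lo)=13)
Step 7: insert 22 -> lo=[7, 9, 13, 14] hi=[22, 37, 50] -> (len(lo)=4, len(hi)=3, max(lo)=14)
Step 8: insert 16 -> lo=[7, 9, 13, 14] hi=[16, 22, 37, 50] -> (len(lo)=4, len(hi)=4, max(lo)=14)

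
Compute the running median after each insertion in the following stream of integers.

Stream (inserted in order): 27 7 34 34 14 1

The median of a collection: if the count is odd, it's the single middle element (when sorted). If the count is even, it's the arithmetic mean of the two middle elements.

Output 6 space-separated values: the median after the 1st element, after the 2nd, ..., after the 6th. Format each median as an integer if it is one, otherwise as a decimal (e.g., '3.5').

Step 1: insert 27 -> lo=[27] (size 1, max 27) hi=[] (size 0) -> median=27
Step 2: insert 7 -> lo=[7] (size 1, max 7) hi=[27] (size 1, min 27) -> median=17
Step 3: insert 34 -> lo=[7, 27] (size 2, max 27) hi=[34] (size 1, min 34) -> median=27
Step 4: insert 34 -> lo=[7, 27] (size 2, max 27) hi=[34, 34] (size 2, min 34) -> median=30.5
Step 5: insert 14 -> lo=[7, 14, 27] (size 3, max 27) hi=[34, 34] (size 2, min 34) -> median=27
Step 6: insert 1 -> lo=[1, 7, 14] (size 3, max 14) hi=[27, 34, 34] (size 3, min 27) -> median=20.5

Answer: 27 17 27 30.5 27 20.5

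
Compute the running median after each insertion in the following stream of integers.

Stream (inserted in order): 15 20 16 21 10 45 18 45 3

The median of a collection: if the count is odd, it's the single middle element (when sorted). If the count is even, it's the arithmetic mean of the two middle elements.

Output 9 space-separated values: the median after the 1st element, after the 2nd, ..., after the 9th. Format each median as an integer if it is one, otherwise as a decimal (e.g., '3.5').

Step 1: insert 15 -> lo=[15] (size 1, max 15) hi=[] (size 0) -> median=15
Step 2: insert 20 -> lo=[15] (size 1, max 15) hi=[20] (size 1, min 20) -> median=17.5
Step 3: insert 16 -> lo=[15, 16] (size 2, max 16) hi=[20] (size 1, min 20) -> median=16
Step 4: insert 21 -> lo=[15, 16] (size 2, max 16) hi=[20, 21] (size 2, min 20) -> median=18
Step 5: insert 10 -> lo=[10, 15, 16] (size 3, max 16) hi=[20, 21] (size 2, min 20) -> median=16
Step 6: insert 45 -> lo=[10, 15, 16] (size 3, max 16) hi=[20, 21, 45] (size 3, min 20) -> median=18
Step 7: insert 18 -> lo=[10, 15, 16, 18] (size 4, max 18) hi=[20, 21, 45] (size 3, min 20) -> median=18
Step 8: insert 45 -> lo=[10, 15, 16, 18] (size 4, max 18) hi=[20, 21, 45, 45] (size 4, min 20) -> median=19
Step 9: insert 3 -> lo=[3, 10, 15, 16, 18] (size 5, max 18) hi=[20, 21, 45, 45] (size 4, min 20) -> median=18

Answer: 15 17.5 16 18 16 18 18 19 18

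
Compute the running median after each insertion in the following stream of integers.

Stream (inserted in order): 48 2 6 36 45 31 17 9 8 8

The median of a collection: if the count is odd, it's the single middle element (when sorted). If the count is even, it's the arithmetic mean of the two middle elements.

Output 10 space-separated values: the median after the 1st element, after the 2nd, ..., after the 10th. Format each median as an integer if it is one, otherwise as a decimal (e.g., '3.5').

Step 1: insert 48 -> lo=[48] (size 1, max 48) hi=[] (size 0) -> median=48
Step 2: insert 2 -> lo=[2] (size 1, max 2) hi=[48] (size 1, min 48) -> median=25
Step 3: insert 6 -> lo=[2, 6] (size 2, max 6) hi=[48] (size 1, min 48) -> median=6
Step 4: insert 36 -> lo=[2, 6] (size 2, max 6) hi=[36, 48] (size 2, min 36) -> median=21
Step 5: insert 45 -> lo=[2, 6, 36] (size 3, max 36) hi=[45, 48] (size 2, min 45) -> median=36
Step 6: insert 31 -> lo=[2, 6, 31] (size 3, max 31) hi=[36, 45, 48] (size 3, min 36) -> median=33.5
Step 7: insert 17 -> lo=[2, 6, 17, 31] (size 4, max 31) hi=[36, 45, 48] (size 3, min 36) -> median=31
Step 8: insert 9 -> lo=[2, 6, 9, 17] (size 4, max 17) hi=[31, 36, 45, 48] (size 4, min 31) -> median=24
Step 9: insert 8 -> lo=[2, 6, 8, 9, 17] (size 5, max 17) hi=[31, 36, 45, 48] (size 4, min 31) -> median=17
Step 10: insert 8 -> lo=[2, 6, 8, 8, 9] (size 5, max 9) hi=[17, 31, 36, 45, 48] (size 5, min 17) -> median=13

Answer: 48 25 6 21 36 33.5 31 24 17 13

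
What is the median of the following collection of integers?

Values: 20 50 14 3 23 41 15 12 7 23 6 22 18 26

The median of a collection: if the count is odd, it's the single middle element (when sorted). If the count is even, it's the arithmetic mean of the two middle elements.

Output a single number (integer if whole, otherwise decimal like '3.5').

Step 1: insert 20 -> lo=[20] (size 1, max 20) hi=[] (size 0) -> median=20
Step 2: insert 50 -> lo=[20] (size 1, max 20) hi=[50] (size 1, min 50) -> median=35
Step 3: insert 14 -> lo=[14, 20] (size 2, max 20) hi=[50] (size 1, min 50) -> median=20
Step 4: insert 3 -> lo=[3, 14] (size 2, max 14) hi=[20, 50] (size 2, min 20) -> median=17
Step 5: insert 23 -> lo=[3, 14, 20] (size 3, max 20) hi=[23, 50] (size 2, min 23) -> median=20
Step 6: insert 41 -> lo=[3, 14, 20] (size 3, max 20) hi=[23, 41, 50] (size 3, min 23) -> median=21.5
Step 7: insert 15 -> lo=[3, 14, 15, 20] (size 4, max 20) hi=[23, 41, 50] (size 3, min 23) -> median=20
Step 8: insert 12 -> lo=[3, 12, 14, 15] (size 4, max 15) hi=[20, 23, 41, 50] (size 4, min 20) -> median=17.5
Step 9: insert 7 -> lo=[3, 7, 12, 14, 15] (size 5, max 15) hi=[20, 23, 41, 50] (size 4, min 20) -> median=15
Step 10: insert 23 -> lo=[3, 7, 12, 14, 15] (size 5, max 15) hi=[20, 23, 23, 41, 50] (size 5, min 20) -> median=17.5
Step 11: insert 6 -> lo=[3, 6, 7, 12, 14, 15] (size 6, max 15) hi=[20, 23, 23, 41, 50] (size 5, min 20) -> median=15
Step 12: insert 22 -> lo=[3, 6, 7, 12, 14, 15] (size 6, max 15) hi=[20, 22, 23, 23, 41, 50] (size 6, min 20) -> median=17.5
Step 13: insert 18 -> lo=[3, 6, 7, 12, 14, 15, 18] (size 7, max 18) hi=[20, 22, 23, 23, 41, 50] (size 6, min 20) -> median=18
Step 14: insert 26 -> lo=[3, 6, 7, 12, 14, 15, 18] (size 7, max 18) hi=[20, 22, 23, 23, 26, 41, 50] (size 7, min 20) -> median=19

Answer: 19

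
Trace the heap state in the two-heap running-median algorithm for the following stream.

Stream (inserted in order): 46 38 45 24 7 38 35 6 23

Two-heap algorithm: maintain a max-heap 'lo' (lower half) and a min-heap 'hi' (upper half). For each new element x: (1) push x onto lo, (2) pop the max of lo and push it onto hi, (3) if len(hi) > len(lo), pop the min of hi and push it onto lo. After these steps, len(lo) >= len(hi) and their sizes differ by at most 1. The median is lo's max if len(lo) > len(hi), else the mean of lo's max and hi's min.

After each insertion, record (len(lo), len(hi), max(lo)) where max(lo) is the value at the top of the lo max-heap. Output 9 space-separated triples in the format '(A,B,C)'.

Step 1: insert 46 -> lo=[46] hi=[] -> (len(lo)=1, len(hi)=0, max(lo)=46)
Step 2: insert 38 -> lo=[38] hi=[46] -> (len(lo)=1, len(hi)=1, max(lo)=38)
Step 3: insert 45 -> lo=[38, 45] hi=[46] -> (len(lo)=2, len(hi)=1, max(lo)=45)
Step 4: insert 24 -> lo=[24, 38] hi=[45, 46] -> (len(lo)=2, len(hi)=2, max(lo)=38)
Step 5: insert 7 -> lo=[7, 24, 38] hi=[45, 46] -> (len(lo)=3, len(hi)=2, max(lo)=38)
Step 6: insert 38 -> lo=[7, 24, 38] hi=[38, 45, 46] -> (len(lo)=3, len(hi)=3, max(lo)=38)
Step 7: insert 35 -> lo=[7, 24, 35, 38] hi=[38, 45, 46] -> (len(lo)=4, len(hi)=3, max(lo)=38)
Step 8: insert 6 -> lo=[6, 7, 24, 35] hi=[38, 38, 45, 46] -> (len(lo)=4, len(hi)=4, max(lo)=35)
Step 9: insert 23 -> lo=[6, 7, 23, 24, 35] hi=[38, 38, 45, 46] -> (len(lo)=5, len(hi)=4, max(lo)=35)

Answer: (1,0,46) (1,1,38) (2,1,45) (2,2,38) (3,2,38) (3,3,38) (4,3,38) (4,4,35) (5,4,35)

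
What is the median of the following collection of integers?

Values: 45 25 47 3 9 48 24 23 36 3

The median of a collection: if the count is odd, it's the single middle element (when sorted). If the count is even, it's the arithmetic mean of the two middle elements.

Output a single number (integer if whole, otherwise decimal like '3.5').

Step 1: insert 45 -> lo=[45] (size 1, max 45) hi=[] (size 0) -> median=45
Step 2: insert 25 -> lo=[25] (size 1, max 25) hi=[45] (size 1, min 45) -> median=35
Step 3: insert 47 -> lo=[25, 45] (size 2, max 45) hi=[47] (size 1, min 47) -> median=45
Step 4: insert 3 -> lo=[3, 25] (size 2, max 25) hi=[45, 47] (size 2, min 45) -> median=35
Step 5: insert 9 -> lo=[3, 9, 25] (size 3, max 25) hi=[45, 47] (size 2, min 45) -> median=25
Step 6: insert 48 -> lo=[3, 9, 25] (size 3, max 25) hi=[45, 47, 48] (size 3, min 45) -> median=35
Step 7: insert 24 -> lo=[3, 9, 24, 25] (size 4, max 25) hi=[45, 47, 48] (size 3, min 45) -> median=25
Step 8: insert 23 -> lo=[3, 9, 23, 24] (size 4, max 24) hi=[25, 45, 47, 48] (size 4, min 25) -> median=24.5
Step 9: insert 36 -> lo=[3, 9, 23, 24, 25] (size 5, max 25) hi=[36, 45, 47, 48] (size 4, min 36) -> median=25
Step 10: insert 3 -> lo=[3, 3, 9, 23, 24] (size 5, max 24) hi=[25, 36, 45, 47, 48] (size 5, min 25) -> median=24.5

Answer: 24.5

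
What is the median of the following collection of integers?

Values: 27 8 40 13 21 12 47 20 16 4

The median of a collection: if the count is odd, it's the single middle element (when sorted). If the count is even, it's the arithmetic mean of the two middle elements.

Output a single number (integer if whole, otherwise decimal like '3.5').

Step 1: insert 27 -> lo=[27] (size 1, max 27) hi=[] (size 0) -> median=27
Step 2: insert 8 -> lo=[8] (size 1, max 8) hi=[27] (size 1, min 27) -> median=17.5
Step 3: insert 40 -> lo=[8, 27] (size 2, max 27) hi=[40] (size 1, min 40) -> median=27
Step 4: insert 13 -> lo=[8, 13] (size 2, max 13) hi=[27, 40] (size 2, min 27) -> median=20
Step 5: insert 21 -> lo=[8, 13, 21] (size 3, max 21) hi=[27, 40] (size 2, min 27) -> median=21
Step 6: insert 12 -> lo=[8, 12, 13] (size 3, max 13) hi=[21, 27, 40] (size 3, min 21) -> median=17
Step 7: insert 47 -> lo=[8, 12, 13, 21] (size 4, max 21) hi=[27, 40, 47] (size 3, min 27) -> median=21
Step 8: insert 20 -> lo=[8, 12, 13, 20] (size 4, max 20) hi=[21, 27, 40, 47] (size 4, min 21) -> median=20.5
Step 9: insert 16 -> lo=[8, 12, 13, 16, 20] (size 5, max 20) hi=[21, 27, 40, 47] (size 4, min 21) -> median=20
Step 10: insert 4 -> lo=[4, 8, 12, 13, 16] (size 5, max 16) hi=[20, 21, 27, 40, 47] (size 5, min 20) -> median=18

Answer: 18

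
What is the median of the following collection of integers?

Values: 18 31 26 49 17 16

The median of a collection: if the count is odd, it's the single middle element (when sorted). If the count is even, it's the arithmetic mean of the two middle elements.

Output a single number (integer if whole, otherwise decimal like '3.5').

Step 1: insert 18 -> lo=[18] (size 1, max 18) hi=[] (size 0) -> median=18
Step 2: insert 31 -> lo=[18] (size 1, max 18) hi=[31] (size 1, min 31) -> median=24.5
Step 3: insert 26 -> lo=[18, 26] (size 2, max 26) hi=[31] (size 1, min 31) -> median=26
Step 4: insert 49 -> lo=[18, 26] (size 2, max 26) hi=[31, 49] (size 2, min 31) -> median=28.5
Step 5: insert 17 -> lo=[17, 18, 26] (size 3, max 26) hi=[31, 49] (size 2, min 31) -> median=26
Step 6: insert 16 -> lo=[16, 17, 18] (size 3, max 18) hi=[26, 31, 49] (size 3, min 26) -> median=22

Answer: 22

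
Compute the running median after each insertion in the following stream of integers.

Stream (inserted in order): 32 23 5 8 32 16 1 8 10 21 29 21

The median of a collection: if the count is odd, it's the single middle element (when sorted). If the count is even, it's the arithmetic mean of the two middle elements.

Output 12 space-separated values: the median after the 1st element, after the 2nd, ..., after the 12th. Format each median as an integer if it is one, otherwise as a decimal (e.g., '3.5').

Answer: 32 27.5 23 15.5 23 19.5 16 12 10 13 16 18.5

Derivation:
Step 1: insert 32 -> lo=[32] (size 1, max 32) hi=[] (size 0) -> median=32
Step 2: insert 23 -> lo=[23] (size 1, max 23) hi=[32] (size 1, min 32) -> median=27.5
Step 3: insert 5 -> lo=[5, 23] (size 2, max 23) hi=[32] (size 1, min 32) -> median=23
Step 4: insert 8 -> lo=[5, 8] (size 2, max 8) hi=[23, 32] (size 2, min 23) -> median=15.5
Step 5: insert 32 -> lo=[5, 8, 23] (size 3, max 23) hi=[32, 32] (size 2, min 32) -> median=23
Step 6: insert 16 -> lo=[5, 8, 16] (size 3, max 16) hi=[23, 32, 32] (size 3, min 23) -> median=19.5
Step 7: insert 1 -> lo=[1, 5, 8, 16] (size 4, max 16) hi=[23, 32, 32] (size 3, min 23) -> median=16
Step 8: insert 8 -> lo=[1, 5, 8, 8] (size 4, max 8) hi=[16, 23, 32, 32] (size 4, min 16) -> median=12
Step 9: insert 10 -> lo=[1, 5, 8, 8, 10] (size 5, max 10) hi=[16, 23, 32, 32] (size 4, min 16) -> median=10
Step 10: insert 21 -> lo=[1, 5, 8, 8, 10] (size 5, max 10) hi=[16, 21, 23, 32, 32] (size 5, min 16) -> median=13
Step 11: insert 29 -> lo=[1, 5, 8, 8, 10, 16] (size 6, max 16) hi=[21, 23, 29, 32, 32] (size 5, min 21) -> median=16
Step 12: insert 21 -> lo=[1, 5, 8, 8, 10, 16] (size 6, max 16) hi=[21, 21, 23, 29, 32, 32] (size 6, min 21) -> median=18.5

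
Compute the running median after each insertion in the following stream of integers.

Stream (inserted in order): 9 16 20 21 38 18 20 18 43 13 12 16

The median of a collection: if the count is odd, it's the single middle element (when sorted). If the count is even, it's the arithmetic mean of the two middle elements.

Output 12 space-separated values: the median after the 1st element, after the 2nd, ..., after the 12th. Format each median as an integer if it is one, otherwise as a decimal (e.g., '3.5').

Step 1: insert 9 -> lo=[9] (size 1, max 9) hi=[] (size 0) -> median=9
Step 2: insert 16 -> lo=[9] (size 1, max 9) hi=[16] (size 1, min 16) -> median=12.5
Step 3: insert 20 -> lo=[9, 16] (size 2, max 16) hi=[20] (size 1, min 20) -> median=16
Step 4: insert 21 -> lo=[9, 16] (size 2, max 16) hi=[20, 21] (size 2, min 20) -> median=18
Step 5: insert 38 -> lo=[9, 16, 20] (size 3, max 20) hi=[21, 38] (size 2, min 21) -> median=20
Step 6: insert 18 -> lo=[9, 16, 18] (size 3, max 18) hi=[20, 21, 38] (size 3, min 20) -> median=19
Step 7: insert 20 -> lo=[9, 16, 18, 20] (size 4, max 20) hi=[20, 21, 38] (size 3, min 20) -> median=20
Step 8: insert 18 -> lo=[9, 16, 18, 18] (size 4, max 18) hi=[20, 20, 21, 38] (size 4, min 20) -> median=19
Step 9: insert 43 -> lo=[9, 16, 18, 18, 20] (size 5, max 20) hi=[20, 21, 38, 43] (size 4, min 20) -> median=20
Step 10: insert 13 -> lo=[9, 13, 16, 18, 18] (size 5, max 18) hi=[20, 20, 21, 38, 43] (size 5, min 20) -> median=19
Step 11: insert 12 -> lo=[9, 12, 13, 16, 18, 18] (size 6, max 18) hi=[20, 20, 21, 38, 43] (size 5, min 20) -> median=18
Step 12: insert 16 -> lo=[9, 12, 13, 16, 16, 18] (size 6, max 18) hi=[18, 20, 20, 21, 38, 43] (size 6, min 18) -> median=18

Answer: 9 12.5 16 18 20 19 20 19 20 19 18 18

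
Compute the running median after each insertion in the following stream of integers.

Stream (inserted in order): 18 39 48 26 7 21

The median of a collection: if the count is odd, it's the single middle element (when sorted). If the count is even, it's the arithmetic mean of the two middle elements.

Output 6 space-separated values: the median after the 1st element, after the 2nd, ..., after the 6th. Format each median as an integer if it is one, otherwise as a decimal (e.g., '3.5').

Answer: 18 28.5 39 32.5 26 23.5

Derivation:
Step 1: insert 18 -> lo=[18] (size 1, max 18) hi=[] (size 0) -> median=18
Step 2: insert 39 -> lo=[18] (size 1, max 18) hi=[39] (size 1, min 39) -> median=28.5
Step 3: insert 48 -> lo=[18, 39] (size 2, max 39) hi=[48] (size 1, min 48) -> median=39
Step 4: insert 26 -> lo=[18, 26] (size 2, max 26) hi=[39, 48] (size 2, min 39) -> median=32.5
Step 5: insert 7 -> lo=[7, 18, 26] (size 3, max 26) hi=[39, 48] (size 2, min 39) -> median=26
Step 6: insert 21 -> lo=[7, 18, 21] (size 3, max 21) hi=[26, 39, 48] (size 3, min 26) -> median=23.5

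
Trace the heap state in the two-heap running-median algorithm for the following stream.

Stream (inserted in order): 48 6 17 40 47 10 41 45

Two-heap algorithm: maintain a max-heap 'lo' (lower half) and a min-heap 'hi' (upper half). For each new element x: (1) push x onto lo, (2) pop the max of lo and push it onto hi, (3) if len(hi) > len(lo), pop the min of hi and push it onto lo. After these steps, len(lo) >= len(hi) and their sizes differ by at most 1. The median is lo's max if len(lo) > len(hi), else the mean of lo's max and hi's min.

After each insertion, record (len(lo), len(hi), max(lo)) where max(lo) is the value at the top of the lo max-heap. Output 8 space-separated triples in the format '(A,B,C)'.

Step 1: insert 48 -> lo=[48] hi=[] -> (len(lo)=1, len(hi)=0, max(lo)=48)
Step 2: insert 6 -> lo=[6] hi=[48] -> (len(lo)=1, len(hi)=1, max(lo)=6)
Step 3: insert 17 -> lo=[6, 17] hi=[48] -> (len(lo)=2, len(hi)=1, max(lo)=17)
Step 4: insert 40 -> lo=[6, 17] hi=[40, 48] -> (len(lo)=2, len(hi)=2, max(lo)=17)
Step 5: insert 47 -> lo=[6, 17, 40] hi=[47, 48] -> (len(lo)=3, len(hi)=2, max(lo)=40)
Step 6: insert 10 -> lo=[6, 10, 17] hi=[40, 47, 48] -> (len(lo)=3, len(hi)=3, max(lo)=17)
Step 7: insert 41 -> lo=[6, 10, 17, 40] hi=[41, 47, 48] -> (len(lo)=4, len(hi)=3, max(lo)=40)
Step 8: insert 45 -> lo=[6, 10, 17, 40] hi=[41, 45, 47, 48] -> (len(lo)=4, len(hi)=4, max(lo)=40)

Answer: (1,0,48) (1,1,6) (2,1,17) (2,2,17) (3,2,40) (3,3,17) (4,3,40) (4,4,40)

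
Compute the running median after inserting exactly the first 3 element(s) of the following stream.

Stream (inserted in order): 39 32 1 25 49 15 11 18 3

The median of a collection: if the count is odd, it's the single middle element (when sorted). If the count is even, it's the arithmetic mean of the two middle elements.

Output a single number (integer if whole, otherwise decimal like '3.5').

Step 1: insert 39 -> lo=[39] (size 1, max 39) hi=[] (size 0) -> median=39
Step 2: insert 32 -> lo=[32] (size 1, max 32) hi=[39] (size 1, min 39) -> median=35.5
Step 3: insert 1 -> lo=[1, 32] (size 2, max 32) hi=[39] (size 1, min 39) -> median=32

Answer: 32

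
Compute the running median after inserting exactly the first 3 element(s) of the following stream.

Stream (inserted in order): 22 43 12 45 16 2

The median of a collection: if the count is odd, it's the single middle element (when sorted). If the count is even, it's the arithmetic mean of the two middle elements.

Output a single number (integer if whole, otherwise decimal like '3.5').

Answer: 22

Derivation:
Step 1: insert 22 -> lo=[22] (size 1, max 22) hi=[] (size 0) -> median=22
Step 2: insert 43 -> lo=[22] (size 1, max 22) hi=[43] (size 1, min 43) -> median=32.5
Step 3: insert 12 -> lo=[12, 22] (size 2, max 22) hi=[43] (size 1, min 43) -> median=22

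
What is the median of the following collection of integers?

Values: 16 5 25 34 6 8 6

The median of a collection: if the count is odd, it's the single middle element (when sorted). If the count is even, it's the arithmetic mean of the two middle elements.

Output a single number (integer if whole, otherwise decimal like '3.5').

Step 1: insert 16 -> lo=[16] (size 1, max 16) hi=[] (size 0) -> median=16
Step 2: insert 5 -> lo=[5] (size 1, max 5) hi=[16] (size 1, min 16) -> median=10.5
Step 3: insert 25 -> lo=[5, 16] (size 2, max 16) hi=[25] (size 1, min 25) -> median=16
Step 4: insert 34 -> lo=[5, 16] (size 2, max 16) hi=[25, 34] (size 2, min 25) -> median=20.5
Step 5: insert 6 -> lo=[5, 6, 16] (size 3, max 16) hi=[25, 34] (size 2, min 25) -> median=16
Step 6: insert 8 -> lo=[5, 6, 8] (size 3, max 8) hi=[16, 25, 34] (size 3, min 16) -> median=12
Step 7: insert 6 -> lo=[5, 6, 6, 8] (size 4, max 8) hi=[16, 25, 34] (size 3, min 16) -> median=8

Answer: 8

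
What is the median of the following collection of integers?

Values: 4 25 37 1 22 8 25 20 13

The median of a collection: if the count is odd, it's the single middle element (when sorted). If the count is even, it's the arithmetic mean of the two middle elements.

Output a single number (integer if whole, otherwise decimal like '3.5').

Answer: 20

Derivation:
Step 1: insert 4 -> lo=[4] (size 1, max 4) hi=[] (size 0) -> median=4
Step 2: insert 25 -> lo=[4] (size 1, max 4) hi=[25] (size 1, min 25) -> median=14.5
Step 3: insert 37 -> lo=[4, 25] (size 2, max 25) hi=[37] (size 1, min 37) -> median=25
Step 4: insert 1 -> lo=[1, 4] (size 2, max 4) hi=[25, 37] (size 2, min 25) -> median=14.5
Step 5: insert 22 -> lo=[1, 4, 22] (size 3, max 22) hi=[25, 37] (size 2, min 25) -> median=22
Step 6: insert 8 -> lo=[1, 4, 8] (size 3, max 8) hi=[22, 25, 37] (size 3, min 22) -> median=15
Step 7: insert 25 -> lo=[1, 4, 8, 22] (size 4, max 22) hi=[25, 25, 37] (size 3, min 25) -> median=22
Step 8: insert 20 -> lo=[1, 4, 8, 20] (size 4, max 20) hi=[22, 25, 25, 37] (size 4, min 22) -> median=21
Step 9: insert 13 -> lo=[1, 4, 8, 13, 20] (size 5, max 20) hi=[22, 25, 25, 37] (size 4, min 22) -> median=20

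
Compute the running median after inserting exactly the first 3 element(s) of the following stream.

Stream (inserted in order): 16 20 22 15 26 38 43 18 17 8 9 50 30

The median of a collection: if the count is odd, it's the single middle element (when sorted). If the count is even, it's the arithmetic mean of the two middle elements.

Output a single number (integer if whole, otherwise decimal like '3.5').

Answer: 20

Derivation:
Step 1: insert 16 -> lo=[16] (size 1, max 16) hi=[] (size 0) -> median=16
Step 2: insert 20 -> lo=[16] (size 1, max 16) hi=[20] (size 1, min 20) -> median=18
Step 3: insert 22 -> lo=[16, 20] (size 2, max 20) hi=[22] (size 1, min 22) -> median=20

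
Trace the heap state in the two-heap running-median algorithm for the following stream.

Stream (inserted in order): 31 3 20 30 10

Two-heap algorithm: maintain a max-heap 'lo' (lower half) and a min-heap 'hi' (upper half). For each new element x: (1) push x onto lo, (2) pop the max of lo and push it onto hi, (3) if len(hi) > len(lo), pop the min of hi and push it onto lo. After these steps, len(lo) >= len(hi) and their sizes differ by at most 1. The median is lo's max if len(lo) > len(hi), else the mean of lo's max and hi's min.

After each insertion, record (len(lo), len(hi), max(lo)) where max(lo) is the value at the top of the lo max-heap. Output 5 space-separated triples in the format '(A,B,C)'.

Answer: (1,0,31) (1,1,3) (2,1,20) (2,2,20) (3,2,20)

Derivation:
Step 1: insert 31 -> lo=[31] hi=[] -> (len(lo)=1, len(hi)=0, max(lo)=31)
Step 2: insert 3 -> lo=[3] hi=[31] -> (len(lo)=1, len(hi)=1, max(lo)=3)
Step 3: insert 20 -> lo=[3, 20] hi=[31] -> (len(lo)=2, len(hi)=1, max(lo)=20)
Step 4: insert 30 -> lo=[3, 20] hi=[30, 31] -> (len(lo)=2, len(hi)=2, max(lo)=20)
Step 5: insert 10 -> lo=[3, 10, 20] hi=[30, 31] -> (len(lo)=3, len(hi)=2, max(lo)=20)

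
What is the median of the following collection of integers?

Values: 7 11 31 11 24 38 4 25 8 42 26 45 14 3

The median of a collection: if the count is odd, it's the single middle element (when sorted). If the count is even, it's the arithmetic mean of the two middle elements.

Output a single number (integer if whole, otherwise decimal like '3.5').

Step 1: insert 7 -> lo=[7] (size 1, max 7) hi=[] (size 0) -> median=7
Step 2: insert 11 -> lo=[7] (size 1, max 7) hi=[11] (size 1, min 11) -> median=9
Step 3: insert 31 -> lo=[7, 11] (size 2, max 11) hi=[31] (size 1, min 31) -> median=11
Step 4: insert 11 -> lo=[7, 11] (size 2, max 11) hi=[11, 31] (size 2, min 11) -> median=11
Step 5: insert 24 -> lo=[7, 11, 11] (size 3, max 11) hi=[24, 31] (size 2, min 24) -> median=11
Step 6: insert 38 -> lo=[7, 11, 11] (size 3, max 11) hi=[24, 31, 38] (size 3, min 24) -> median=17.5
Step 7: insert 4 -> lo=[4, 7, 11, 11] (size 4, max 11) hi=[24, 31, 38] (size 3, min 24) -> median=11
Step 8: insert 25 -> lo=[4, 7, 11, 11] (size 4, max 11) hi=[24, 25, 31, 38] (size 4, min 24) -> median=17.5
Step 9: insert 8 -> lo=[4, 7, 8, 11, 11] (size 5, max 11) hi=[24, 25, 31, 38] (size 4, min 24) -> median=11
Step 10: insert 42 -> lo=[4, 7, 8, 11, 11] (size 5, max 11) hi=[24, 25, 31, 38, 42] (size 5, min 24) -> median=17.5
Step 11: insert 26 -> lo=[4, 7, 8, 11, 11, 24] (size 6, max 24) hi=[25, 26, 31, 38, 42] (size 5, min 25) -> median=24
Step 12: insert 45 -> lo=[4, 7, 8, 11, 11, 24] (size 6, max 24) hi=[25, 26, 31, 38, 42, 45] (size 6, min 25) -> median=24.5
Step 13: insert 14 -> lo=[4, 7, 8, 11, 11, 14, 24] (size 7, max 24) hi=[25, 26, 31, 38, 42, 45] (size 6, min 25) -> median=24
Step 14: insert 3 -> lo=[3, 4, 7, 8, 11, 11, 14] (size 7, max 14) hi=[24, 25, 26, 31, 38, 42, 45] (size 7, min 24) -> median=19

Answer: 19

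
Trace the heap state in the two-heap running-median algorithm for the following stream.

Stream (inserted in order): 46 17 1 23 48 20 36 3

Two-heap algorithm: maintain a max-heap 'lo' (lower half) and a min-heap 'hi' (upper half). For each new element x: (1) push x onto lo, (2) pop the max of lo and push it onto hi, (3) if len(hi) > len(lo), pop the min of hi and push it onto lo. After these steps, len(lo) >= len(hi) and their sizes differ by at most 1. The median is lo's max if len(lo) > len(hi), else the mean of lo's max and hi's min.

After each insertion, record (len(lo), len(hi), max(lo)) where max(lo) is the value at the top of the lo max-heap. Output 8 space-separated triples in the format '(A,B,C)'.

Step 1: insert 46 -> lo=[46] hi=[] -> (len(lo)=1, len(hi)=0, max(lo)=46)
Step 2: insert 17 -> lo=[17] hi=[46] -> (len(lo)=1, len(hi)=1, max(lo)=17)
Step 3: insert 1 -> lo=[1, 17] hi=[46] -> (len(lo)=2, len(hi)=1, max(lo)=17)
Step 4: insert 23 -> lo=[1, 17] hi=[23, 46] -> (len(lo)=2, len(hi)=2, max(lo)=17)
Step 5: insert 48 -> lo=[1, 17, 23] hi=[46, 48] -> (len(lo)=3, len(hi)=2, max(lo)=23)
Step 6: insert 20 -> lo=[1, 17, 20] hi=[23, 46, 48] -> (len(lo)=3, len(hi)=3, max(lo)=20)
Step 7: insert 36 -> lo=[1, 17, 20, 23] hi=[36, 46, 48] -> (len(lo)=4, len(hi)=3, max(lo)=23)
Step 8: insert 3 -> lo=[1, 3, 17, 20] hi=[23, 36, 46, 48] -> (len(lo)=4, len(hi)=4, max(lo)=20)

Answer: (1,0,46) (1,1,17) (2,1,17) (2,2,17) (3,2,23) (3,3,20) (4,3,23) (4,4,20)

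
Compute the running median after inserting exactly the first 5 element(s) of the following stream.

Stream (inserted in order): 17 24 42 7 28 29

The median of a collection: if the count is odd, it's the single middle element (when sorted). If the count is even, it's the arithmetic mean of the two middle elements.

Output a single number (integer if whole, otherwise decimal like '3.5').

Step 1: insert 17 -> lo=[17] (size 1, max 17) hi=[] (size 0) -> median=17
Step 2: insert 24 -> lo=[17] (size 1, max 17) hi=[24] (size 1, min 24) -> median=20.5
Step 3: insert 42 -> lo=[17, 24] (size 2, max 24) hi=[42] (size 1, min 42) -> median=24
Step 4: insert 7 -> lo=[7, 17] (size 2, max 17) hi=[24, 42] (size 2, min 24) -> median=20.5
Step 5: insert 28 -> lo=[7, 17, 24] (size 3, max 24) hi=[28, 42] (size 2, min 28) -> median=24

Answer: 24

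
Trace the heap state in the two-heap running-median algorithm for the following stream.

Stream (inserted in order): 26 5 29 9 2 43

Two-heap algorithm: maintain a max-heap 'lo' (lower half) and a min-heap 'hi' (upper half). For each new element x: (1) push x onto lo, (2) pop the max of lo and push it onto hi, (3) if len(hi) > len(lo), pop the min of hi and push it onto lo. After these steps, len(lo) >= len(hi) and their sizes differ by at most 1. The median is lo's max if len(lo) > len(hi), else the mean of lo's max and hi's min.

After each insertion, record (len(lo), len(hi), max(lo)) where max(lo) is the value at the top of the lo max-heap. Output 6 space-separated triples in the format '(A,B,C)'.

Step 1: insert 26 -> lo=[26] hi=[] -> (len(lo)=1, len(hi)=0, max(lo)=26)
Step 2: insert 5 -> lo=[5] hi=[26] -> (len(lo)=1, len(hi)=1, max(lo)=5)
Step 3: insert 29 -> lo=[5, 26] hi=[29] -> (len(lo)=2, len(hi)=1, max(lo)=26)
Step 4: insert 9 -> lo=[5, 9] hi=[26, 29] -> (len(lo)=2, len(hi)=2, max(lo)=9)
Step 5: insert 2 -> lo=[2, 5, 9] hi=[26, 29] -> (len(lo)=3, len(hi)=2, max(lo)=9)
Step 6: insert 43 -> lo=[2, 5, 9] hi=[26, 29, 43] -> (len(lo)=3, len(hi)=3, max(lo)=9)

Answer: (1,0,26) (1,1,5) (2,1,26) (2,2,9) (3,2,9) (3,3,9)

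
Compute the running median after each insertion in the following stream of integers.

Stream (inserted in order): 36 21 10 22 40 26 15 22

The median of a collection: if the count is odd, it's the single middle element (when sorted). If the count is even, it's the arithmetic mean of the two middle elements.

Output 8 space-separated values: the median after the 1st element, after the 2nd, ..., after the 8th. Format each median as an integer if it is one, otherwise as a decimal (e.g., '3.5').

Answer: 36 28.5 21 21.5 22 24 22 22

Derivation:
Step 1: insert 36 -> lo=[36] (size 1, max 36) hi=[] (size 0) -> median=36
Step 2: insert 21 -> lo=[21] (size 1, max 21) hi=[36] (size 1, min 36) -> median=28.5
Step 3: insert 10 -> lo=[10, 21] (size 2, max 21) hi=[36] (size 1, min 36) -> median=21
Step 4: insert 22 -> lo=[10, 21] (size 2, max 21) hi=[22, 36] (size 2, min 22) -> median=21.5
Step 5: insert 40 -> lo=[10, 21, 22] (size 3, max 22) hi=[36, 40] (size 2, min 36) -> median=22
Step 6: insert 26 -> lo=[10, 21, 22] (size 3, max 22) hi=[26, 36, 40] (size 3, min 26) -> median=24
Step 7: insert 15 -> lo=[10, 15, 21, 22] (size 4, max 22) hi=[26, 36, 40] (size 3, min 26) -> median=22
Step 8: insert 22 -> lo=[10, 15, 21, 22] (size 4, max 22) hi=[22, 26, 36, 40] (size 4, min 22) -> median=22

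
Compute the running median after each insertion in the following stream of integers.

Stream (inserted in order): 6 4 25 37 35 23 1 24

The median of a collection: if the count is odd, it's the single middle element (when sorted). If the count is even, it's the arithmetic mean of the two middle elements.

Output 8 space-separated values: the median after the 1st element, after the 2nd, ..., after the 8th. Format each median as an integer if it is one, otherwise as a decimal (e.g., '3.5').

Answer: 6 5 6 15.5 25 24 23 23.5

Derivation:
Step 1: insert 6 -> lo=[6] (size 1, max 6) hi=[] (size 0) -> median=6
Step 2: insert 4 -> lo=[4] (size 1, max 4) hi=[6] (size 1, min 6) -> median=5
Step 3: insert 25 -> lo=[4, 6] (size 2, max 6) hi=[25] (size 1, min 25) -> median=6
Step 4: insert 37 -> lo=[4, 6] (size 2, max 6) hi=[25, 37] (size 2, min 25) -> median=15.5
Step 5: insert 35 -> lo=[4, 6, 25] (size 3, max 25) hi=[35, 37] (size 2, min 35) -> median=25
Step 6: insert 23 -> lo=[4, 6, 23] (size 3, max 23) hi=[25, 35, 37] (size 3, min 25) -> median=24
Step 7: insert 1 -> lo=[1, 4, 6, 23] (size 4, max 23) hi=[25, 35, 37] (size 3, min 25) -> median=23
Step 8: insert 24 -> lo=[1, 4, 6, 23] (size 4, max 23) hi=[24, 25, 35, 37] (size 4, min 24) -> median=23.5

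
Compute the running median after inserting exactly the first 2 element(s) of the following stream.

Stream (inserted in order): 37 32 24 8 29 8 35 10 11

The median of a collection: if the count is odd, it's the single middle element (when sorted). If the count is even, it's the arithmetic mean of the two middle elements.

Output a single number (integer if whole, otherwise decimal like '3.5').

Answer: 34.5

Derivation:
Step 1: insert 37 -> lo=[37] (size 1, max 37) hi=[] (size 0) -> median=37
Step 2: insert 32 -> lo=[32] (size 1, max 32) hi=[37] (size 1, min 37) -> median=34.5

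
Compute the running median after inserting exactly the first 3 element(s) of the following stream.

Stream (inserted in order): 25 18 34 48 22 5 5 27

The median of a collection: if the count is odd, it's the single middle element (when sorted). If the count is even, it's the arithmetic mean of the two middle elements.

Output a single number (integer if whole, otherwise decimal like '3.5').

Step 1: insert 25 -> lo=[25] (size 1, max 25) hi=[] (size 0) -> median=25
Step 2: insert 18 -> lo=[18] (size 1, max 18) hi=[25] (size 1, min 25) -> median=21.5
Step 3: insert 34 -> lo=[18, 25] (size 2, max 25) hi=[34] (size 1, min 34) -> median=25

Answer: 25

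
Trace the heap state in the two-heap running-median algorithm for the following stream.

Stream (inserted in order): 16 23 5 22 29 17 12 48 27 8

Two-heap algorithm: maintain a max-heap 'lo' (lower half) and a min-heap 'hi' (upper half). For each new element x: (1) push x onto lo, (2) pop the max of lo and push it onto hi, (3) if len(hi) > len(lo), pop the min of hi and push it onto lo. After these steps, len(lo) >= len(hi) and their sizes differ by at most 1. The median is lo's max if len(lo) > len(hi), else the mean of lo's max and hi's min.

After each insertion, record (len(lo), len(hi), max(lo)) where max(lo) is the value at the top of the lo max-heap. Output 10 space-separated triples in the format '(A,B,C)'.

Step 1: insert 16 -> lo=[16] hi=[] -> (len(lo)=1, len(hi)=0, max(lo)=16)
Step 2: insert 23 -> lo=[16] hi=[23] -> (len(lo)=1, len(hi)=1, max(lo)=16)
Step 3: insert 5 -> lo=[5, 16] hi=[23] -> (len(lo)=2, len(hi)=1, max(lo)=16)
Step 4: insert 22 -> lo=[5, 16] hi=[22, 23] -> (len(lo)=2, len(hi)=2, max(lo)=16)
Step 5: insert 29 -> lo=[5, 16, 22] hi=[23, 29] -> (len(lo)=3, len(hi)=2, max(lo)=22)
Step 6: insert 17 -> lo=[5, 16, 17] hi=[22, 23, 29] -> (len(lo)=3, len(hi)=3, max(lo)=17)
Step 7: insert 12 -> lo=[5, 12, 16, 17] hi=[22, 23, 29] -> (len(lo)=4, len(hi)=3, max(lo)=17)
Step 8: insert 48 -> lo=[5, 12, 16, 17] hi=[22, 23, 29, 48] -> (len(lo)=4, len(hi)=4, max(lo)=17)
Step 9: insert 27 -> lo=[5, 12, 16, 17, 22] hi=[23, 27, 29, 48] -> (len(lo)=5, len(hi)=4, max(lo)=22)
Step 10: insert 8 -> lo=[5, 8, 12, 16, 17] hi=[22, 23, 27, 29, 48] -> (len(lo)=5, len(hi)=5, max(lo)=17)

Answer: (1,0,16) (1,1,16) (2,1,16) (2,2,16) (3,2,22) (3,3,17) (4,3,17) (4,4,17) (5,4,22) (5,5,17)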